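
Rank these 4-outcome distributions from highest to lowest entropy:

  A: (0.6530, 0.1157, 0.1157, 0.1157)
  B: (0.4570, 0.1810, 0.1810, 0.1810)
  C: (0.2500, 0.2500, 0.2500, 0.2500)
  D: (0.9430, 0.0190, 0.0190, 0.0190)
C > B > A > D

Key insight: Entropy is maximized by uniform distributions and minimized by concentrated distributions.

Entropies:
  H(A) = 1.4813 bits
  H(B) = 1.8553 bits
  H(C) = 2.0000 bits
  H(D) = 0.4058 bits

Ranking: C > B > A > D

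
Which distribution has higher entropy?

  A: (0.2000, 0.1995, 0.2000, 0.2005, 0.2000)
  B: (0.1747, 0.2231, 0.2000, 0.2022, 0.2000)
A

Both distributions are close to uniform, making this a harder comparison.

H(A) = 2.3219 bits
H(B) = 2.3176 bits

The distribution closer to uniform has higher entropy.
Answer: A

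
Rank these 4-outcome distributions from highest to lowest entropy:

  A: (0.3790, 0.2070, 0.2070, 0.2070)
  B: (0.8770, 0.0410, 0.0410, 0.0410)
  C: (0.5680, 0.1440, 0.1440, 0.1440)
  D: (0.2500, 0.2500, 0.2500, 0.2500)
D > A > C > B

Key insight: Entropy is maximized by uniform distributions and minimized by concentrated distributions.

Entropies:
  H(A) = 1.9416 bits
  H(B) = 0.7329 bits
  H(C) = 1.6713 bits
  H(D) = 2.0000 bits

Ranking: D > A > C > B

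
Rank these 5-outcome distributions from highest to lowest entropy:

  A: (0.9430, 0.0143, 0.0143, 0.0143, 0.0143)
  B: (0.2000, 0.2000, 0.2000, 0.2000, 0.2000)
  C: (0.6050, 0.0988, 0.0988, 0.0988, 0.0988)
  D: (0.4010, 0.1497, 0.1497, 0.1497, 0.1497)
B > D > C > A

Key insight: Entropy is maximized by uniform distributions and minimized by concentrated distributions.

Entropies:
  H(A) = 0.4294 bits
  H(B) = 2.3219 bits
  H(C) = 1.7580 bits
  H(D) = 2.1695 bits

Ranking: B > D > C > A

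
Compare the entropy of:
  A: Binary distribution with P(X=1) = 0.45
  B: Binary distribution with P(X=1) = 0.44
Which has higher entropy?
A

For binary distributions, entropy is maximized at p=0.5 and decreases as p moves toward 0 or 1.

H(A) = H(0.45) = 0.9928 bits
H(B) = H(0.44) = 0.9896 bits

Distribution A (p=0.45) is closer to uniform (p=0.5), so it has higher entropy.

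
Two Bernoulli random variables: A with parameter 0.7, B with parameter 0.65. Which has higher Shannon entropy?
B

For binary distributions, entropy is maximized at p=0.5 and decreases as p moves toward 0 or 1.

H(A) = H(0.7) = 0.8813 bits
H(B) = H(0.65) = 0.9341 bits

Distribution B (p=0.65) is closer to uniform (p=0.5), so it has higher entropy.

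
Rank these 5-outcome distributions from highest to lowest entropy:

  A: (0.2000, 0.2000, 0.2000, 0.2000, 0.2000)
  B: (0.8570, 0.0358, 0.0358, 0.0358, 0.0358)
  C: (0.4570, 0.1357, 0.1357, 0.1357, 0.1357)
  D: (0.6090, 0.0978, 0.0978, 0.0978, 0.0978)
A > C > D > B

Key insight: Entropy is maximized by uniform distributions and minimized by concentrated distributions.

Entropies:
  H(A) = 2.3219 bits
  H(B) = 0.8780 bits
  H(C) = 2.0807 bits
  H(D) = 1.7474 bits

Ranking: A > C > D > B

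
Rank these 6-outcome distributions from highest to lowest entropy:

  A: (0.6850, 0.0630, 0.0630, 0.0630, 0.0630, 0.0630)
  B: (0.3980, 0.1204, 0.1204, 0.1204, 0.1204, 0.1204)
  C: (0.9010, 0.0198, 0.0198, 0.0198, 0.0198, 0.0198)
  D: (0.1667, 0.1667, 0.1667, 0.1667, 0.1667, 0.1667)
D > B > A > C

Key insight: Entropy is maximized by uniform distributions and minimized by concentrated distributions.

Entropies:
  H(A) = 1.6303 bits
  H(B) = 2.3676 bits
  H(C) = 0.6957 bits
  H(D) = 2.5850 bits

Ranking: D > B > A > C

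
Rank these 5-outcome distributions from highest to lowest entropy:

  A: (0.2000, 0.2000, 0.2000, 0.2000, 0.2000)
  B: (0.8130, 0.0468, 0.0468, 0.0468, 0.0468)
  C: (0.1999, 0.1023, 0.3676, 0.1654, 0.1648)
A > C > B

Key insight: Entropy is maximized by uniform distributions and minimized by concentrated distributions.

- Uniform distributions have maximum entropy log₂(5) = 2.3219 bits
- The more "peaked" or concentrated a distribution, the lower its entropy

Entropies:
  H(A) = 2.3219 bits
  H(B) = 1.0692 bits
  H(C) = 2.1896 bits

Ranking: A > C > B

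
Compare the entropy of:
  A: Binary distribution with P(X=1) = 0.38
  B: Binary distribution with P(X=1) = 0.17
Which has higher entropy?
A

For binary distributions, entropy is maximized at p=0.5 and decreases as p moves toward 0 or 1.

H(A) = H(0.38) = 0.9580 bits
H(B) = H(0.17) = 0.6577 bits

Distribution A (p=0.38) is closer to uniform (p=0.5), so it has higher entropy.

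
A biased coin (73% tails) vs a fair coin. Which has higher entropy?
Fair coin

The fair coin is uniform (p=0.5), maximizing binary entropy at 1 bit. The biased coin has H(0.73) ≈ 0.841 bits — its outcome is more predictable, so its entropy is lower.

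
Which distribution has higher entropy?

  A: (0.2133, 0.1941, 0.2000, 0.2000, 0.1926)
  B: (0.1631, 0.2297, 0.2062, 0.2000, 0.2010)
A

Both distributions are close to uniform, making this a harder comparison.

H(A) = 2.3210 bits
H(B) = 2.3135 bits

The distribution closer to uniform has higher entropy.
Answer: A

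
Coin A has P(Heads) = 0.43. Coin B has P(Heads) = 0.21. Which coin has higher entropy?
A

For binary distributions, entropy is maximized at p=0.5 and decreases as p moves toward 0 or 1.

H(A) = H(0.43) = 0.9858 bits
H(B) = H(0.21) = 0.7415 bits

Distribution A (p=0.43) is closer to uniform (p=0.5), so it has higher entropy.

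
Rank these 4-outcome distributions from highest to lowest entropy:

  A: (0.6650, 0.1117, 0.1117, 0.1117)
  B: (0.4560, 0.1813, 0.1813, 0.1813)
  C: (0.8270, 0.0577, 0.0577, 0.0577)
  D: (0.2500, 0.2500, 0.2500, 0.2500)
D > B > A > C

Key insight: Entropy is maximized by uniform distributions and minimized by concentrated distributions.

Entropies:
  H(A) = 1.4509 bits
  H(B) = 1.8566 bits
  H(C) = 0.9387 bits
  H(D) = 2.0000 bits

Ranking: D > B > A > C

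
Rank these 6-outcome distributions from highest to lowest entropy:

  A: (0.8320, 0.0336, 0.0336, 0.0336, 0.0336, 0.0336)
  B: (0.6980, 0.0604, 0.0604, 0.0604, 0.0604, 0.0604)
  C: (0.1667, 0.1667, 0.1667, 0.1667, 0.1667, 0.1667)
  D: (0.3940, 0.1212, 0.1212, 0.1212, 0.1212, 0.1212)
C > D > B > A

Key insight: Entropy is maximized by uniform distributions and minimized by concentrated distributions.

Entropies:
  H(A) = 1.0432 bits
  H(B) = 1.5849 bits
  H(C) = 2.5850 bits
  H(D) = 2.3744 bits

Ranking: C > D > B > A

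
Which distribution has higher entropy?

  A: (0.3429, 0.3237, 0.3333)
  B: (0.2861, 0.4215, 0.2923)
A

Both distributions are close to uniform, making this a harder comparison.

H(A) = 1.5846 bits
H(B) = 1.5606 bits

The distribution closer to uniform has higher entropy.
Answer: A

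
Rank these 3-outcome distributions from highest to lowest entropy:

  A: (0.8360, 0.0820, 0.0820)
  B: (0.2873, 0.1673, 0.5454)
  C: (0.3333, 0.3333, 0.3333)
C > B > A

Key insight: Entropy is maximized by uniform distributions and minimized by concentrated distributions.

- Uniform distributions have maximum entropy log₂(3) = 1.5850 bits
- The more "peaked" or concentrated a distribution, the lower its entropy

Entropies:
  H(A) = 0.8078 bits
  H(B) = 1.4255 bits
  H(C) = 1.5850 bits

Ranking: C > B > A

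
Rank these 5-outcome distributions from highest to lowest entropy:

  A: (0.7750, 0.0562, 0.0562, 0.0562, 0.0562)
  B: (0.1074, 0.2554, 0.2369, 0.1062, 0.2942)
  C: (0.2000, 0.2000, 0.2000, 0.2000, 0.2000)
C > B > A

Key insight: Entropy is maximized by uniform distributions and minimized by concentrated distributions.

- Uniform distributions have maximum entropy log₂(5) = 2.3219 bits
- The more "peaked" or concentrated a distribution, the lower its entropy

Entropies:
  H(A) = 1.2192 bits
  H(B) = 2.2036 bits
  H(C) = 2.3219 bits

Ranking: C > B > A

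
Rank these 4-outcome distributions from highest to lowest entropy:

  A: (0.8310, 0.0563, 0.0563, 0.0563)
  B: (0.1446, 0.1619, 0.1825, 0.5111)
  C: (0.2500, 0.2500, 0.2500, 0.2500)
C > B > A

Key insight: Entropy is maximized by uniform distributions and minimized by concentrated distributions.

- Uniform distributions have maximum entropy log₂(4) = 2.0000 bits
- The more "peaked" or concentrated a distribution, the lower its entropy

Entropies:
  H(A) = 0.9233 bits
  H(B) = 1.7714 bits
  H(C) = 2.0000 bits

Ranking: C > B > A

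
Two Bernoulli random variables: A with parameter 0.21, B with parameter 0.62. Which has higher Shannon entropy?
B

For binary distributions, entropy is maximized at p=0.5 and decreases as p moves toward 0 or 1.

H(A) = H(0.21) = 0.7415 bits
H(B) = H(0.62) = 0.9580 bits

Distribution B (p=0.62) is closer to uniform (p=0.5), so it has higher entropy.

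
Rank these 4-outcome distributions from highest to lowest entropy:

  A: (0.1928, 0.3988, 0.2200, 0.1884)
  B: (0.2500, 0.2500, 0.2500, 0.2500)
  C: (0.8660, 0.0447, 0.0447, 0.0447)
B > A > C

Key insight: Entropy is maximized by uniform distributions and minimized by concentrated distributions.

- Uniform distributions have maximum entropy log₂(4) = 2.0000 bits
- The more "peaked" or concentrated a distribution, the lower its entropy

Entropies:
  H(A) = 1.9211 bits
  H(B) = 2.0000 bits
  H(C) = 0.7807 bits

Ranking: B > A > C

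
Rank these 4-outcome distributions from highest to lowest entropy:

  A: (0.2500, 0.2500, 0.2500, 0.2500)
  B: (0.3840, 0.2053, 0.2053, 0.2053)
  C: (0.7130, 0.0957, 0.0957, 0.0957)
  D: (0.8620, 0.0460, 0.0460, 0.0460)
A > B > C > D

Key insight: Entropy is maximized by uniform distributions and minimized by concentrated distributions.

Entropies:
  H(A) = 2.0000 bits
  H(B) = 1.9372 bits
  H(C) = 1.3197 bits
  H(D) = 0.7977 bits

Ranking: A > B > C > D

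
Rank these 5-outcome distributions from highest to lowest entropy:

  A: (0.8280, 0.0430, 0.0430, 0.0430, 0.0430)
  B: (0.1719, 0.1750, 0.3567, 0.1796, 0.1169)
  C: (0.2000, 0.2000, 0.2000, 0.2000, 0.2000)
C > B > A

Key insight: Entropy is maximized by uniform distributions and minimized by concentrated distributions.

- Uniform distributions have maximum entropy log₂(5) = 2.3219 bits
- The more "peaked" or concentrated a distribution, the lower its entropy

Entropies:
  H(A) = 1.0063 bits
  H(B) = 2.2141 bits
  H(C) = 2.3219 bits

Ranking: C > B > A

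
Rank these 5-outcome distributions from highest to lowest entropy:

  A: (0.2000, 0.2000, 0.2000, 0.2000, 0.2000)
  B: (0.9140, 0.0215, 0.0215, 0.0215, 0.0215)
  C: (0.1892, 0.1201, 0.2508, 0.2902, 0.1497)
A > C > B

Key insight: Entropy is maximized by uniform distributions and minimized by concentrated distributions.

- Uniform distributions have maximum entropy log₂(5) = 2.3219 bits
- The more "peaked" or concentrated a distribution, the lower its entropy

Entropies:
  H(A) = 2.3219 bits
  H(B) = 0.5950 bits
  H(C) = 2.2502 bits

Ranking: A > C > B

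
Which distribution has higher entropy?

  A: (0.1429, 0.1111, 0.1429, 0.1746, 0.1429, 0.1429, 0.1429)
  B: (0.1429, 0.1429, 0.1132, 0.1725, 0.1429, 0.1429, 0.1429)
B

Both distributions are close to uniform, making this a harder comparison.

H(A) = 2.7971 bits
H(B) = 2.7984 bits

The distribution closer to uniform has higher entropy.
Answer: B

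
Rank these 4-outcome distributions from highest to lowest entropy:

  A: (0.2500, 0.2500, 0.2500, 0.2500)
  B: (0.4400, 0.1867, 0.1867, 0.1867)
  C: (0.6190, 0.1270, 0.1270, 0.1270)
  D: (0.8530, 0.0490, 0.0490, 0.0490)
A > B > C > D

Key insight: Entropy is maximized by uniform distributions and minimized by concentrated distributions.

Entropies:
  H(A) = 2.0000 bits
  H(B) = 1.8772 bits
  H(C) = 1.5626 bits
  H(D) = 0.8353 bits

Ranking: A > B > C > D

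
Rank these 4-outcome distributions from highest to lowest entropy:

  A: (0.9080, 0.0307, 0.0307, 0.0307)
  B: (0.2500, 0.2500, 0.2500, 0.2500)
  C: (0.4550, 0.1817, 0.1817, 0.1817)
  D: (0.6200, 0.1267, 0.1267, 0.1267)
B > C > D > A

Key insight: Entropy is maximized by uniform distributions and minimized by concentrated distributions.

Entropies:
  H(A) = 0.5889 bits
  H(B) = 2.0000 bits
  H(C) = 1.8580 bits
  H(D) = 1.5603 bits

Ranking: B > C > D > A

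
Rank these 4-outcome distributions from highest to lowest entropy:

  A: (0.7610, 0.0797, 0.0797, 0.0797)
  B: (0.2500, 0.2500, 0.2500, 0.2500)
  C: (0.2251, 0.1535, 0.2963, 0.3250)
B > C > A

Key insight: Entropy is maximized by uniform distributions and minimized by concentrated distributions.

- Uniform distributions have maximum entropy log₂(4) = 2.0000 bits
- The more "peaked" or concentrated a distribution, the lower its entropy

Entropies:
  H(A) = 1.1722 bits
  H(B) = 2.0000 bits
  H(C) = 1.9463 bits

Ranking: B > C > A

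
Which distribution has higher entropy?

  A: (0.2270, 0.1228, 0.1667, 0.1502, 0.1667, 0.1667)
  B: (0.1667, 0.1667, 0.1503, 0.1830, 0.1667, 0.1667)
B

Both distributions are close to uniform, making this a harder comparison.

H(A) = 2.5604 bits
H(B) = 2.5826 bits

The distribution closer to uniform has higher entropy.
Answer: B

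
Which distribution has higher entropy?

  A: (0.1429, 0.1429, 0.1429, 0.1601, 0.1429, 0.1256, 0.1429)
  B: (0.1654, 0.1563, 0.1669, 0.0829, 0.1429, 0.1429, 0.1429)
A

Both distributions are close to uniform, making this a harder comparison.

H(A) = 2.8044 bits
H(B) = 2.7799 bits

The distribution closer to uniform has higher entropy.
Answer: A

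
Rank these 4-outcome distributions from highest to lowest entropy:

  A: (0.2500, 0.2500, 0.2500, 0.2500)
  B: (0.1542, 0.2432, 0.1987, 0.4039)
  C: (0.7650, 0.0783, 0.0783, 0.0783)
A > B > C

Key insight: Entropy is maximized by uniform distributions and minimized by concentrated distributions.

- Uniform distributions have maximum entropy log₂(4) = 2.0000 bits
- The more "peaked" or concentrated a distribution, the lower its entropy

Entropies:
  H(A) = 2.0000 bits
  H(B) = 1.9034 bits
  H(C) = 1.1591 bits

Ranking: A > B > C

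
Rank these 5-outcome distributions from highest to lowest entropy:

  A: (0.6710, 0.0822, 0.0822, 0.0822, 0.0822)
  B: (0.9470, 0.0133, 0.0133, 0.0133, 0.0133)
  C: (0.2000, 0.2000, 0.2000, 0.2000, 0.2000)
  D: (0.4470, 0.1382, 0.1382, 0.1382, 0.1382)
C > D > A > B

Key insight: Entropy is maximized by uniform distributions and minimized by concentrated distributions.

Entropies:
  H(A) = 1.5719 bits
  H(B) = 0.4050 bits
  H(C) = 2.3219 bits
  H(D) = 2.0979 bits

Ranking: C > D > A > B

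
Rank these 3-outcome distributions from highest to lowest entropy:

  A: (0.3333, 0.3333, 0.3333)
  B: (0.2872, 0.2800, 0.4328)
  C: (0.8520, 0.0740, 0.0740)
A > B > C

Key insight: Entropy is maximized by uniform distributions and minimized by concentrated distributions.

- Uniform distributions have maximum entropy log₂(3) = 1.5850 bits
- The more "peaked" or concentrated a distribution, the lower its entropy

Entropies:
  H(A) = 1.5850 bits
  H(B) = 1.5541 bits
  H(C) = 0.7528 bits

Ranking: A > B > C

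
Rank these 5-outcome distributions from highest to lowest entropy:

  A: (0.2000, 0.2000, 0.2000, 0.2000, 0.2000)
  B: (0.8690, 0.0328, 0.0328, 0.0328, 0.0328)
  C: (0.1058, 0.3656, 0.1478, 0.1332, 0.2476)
A > C > B

Key insight: Entropy is maximized by uniform distributions and minimized by concentrated distributions.

- Uniform distributions have maximum entropy log₂(5) = 2.3219 bits
- The more "peaked" or concentrated a distribution, the lower its entropy

Entropies:
  H(A) = 2.3219 bits
  H(B) = 0.8222 bits
  H(C) = 2.1673 bits

Ranking: A > C > B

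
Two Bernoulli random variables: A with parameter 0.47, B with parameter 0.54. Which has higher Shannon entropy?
A

For binary distributions, entropy is maximized at p=0.5 and decreases as p moves toward 0 or 1.

H(A) = H(0.47) = 0.9974 bits
H(B) = H(0.54) = 0.9954 bits

Distribution A (p=0.47) is closer to uniform (p=0.5), so it has higher entropy.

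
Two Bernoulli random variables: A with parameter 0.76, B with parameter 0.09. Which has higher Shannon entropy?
A

For binary distributions, entropy is maximized at p=0.5 and decreases as p moves toward 0 or 1.

H(A) = H(0.76) = 0.7950 bits
H(B) = H(0.09) = 0.4365 bits

Distribution A (p=0.76) is closer to uniform (p=0.5), so it has higher entropy.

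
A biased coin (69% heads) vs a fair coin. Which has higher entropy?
Fair coin

The fair coin is uniform (p=0.5), maximizing binary entropy at 1 bit. The biased coin has H(0.69) ≈ 0.893 bits — its outcome is more predictable, so its entropy is lower.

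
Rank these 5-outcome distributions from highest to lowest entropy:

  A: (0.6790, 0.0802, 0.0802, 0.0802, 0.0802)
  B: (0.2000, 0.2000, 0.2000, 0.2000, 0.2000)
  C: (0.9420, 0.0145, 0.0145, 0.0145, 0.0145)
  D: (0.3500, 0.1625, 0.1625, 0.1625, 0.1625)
B > D > A > C

Key insight: Entropy is maximized by uniform distributions and minimized by concentrated distributions.

Entropies:
  H(A) = 1.5475 bits
  H(B) = 2.3219 bits
  H(C) = 0.4355 bits
  H(D) = 2.2341 bits

Ranking: B > D > A > C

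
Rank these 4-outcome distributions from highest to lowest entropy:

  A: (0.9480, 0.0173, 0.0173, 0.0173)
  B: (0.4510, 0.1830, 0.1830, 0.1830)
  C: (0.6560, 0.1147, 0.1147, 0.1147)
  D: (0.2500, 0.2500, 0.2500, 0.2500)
D > B > C > A

Key insight: Entropy is maximized by uniform distributions and minimized by concentrated distributions.

Entropies:
  H(A) = 0.3773 bits
  H(B) = 1.8632 bits
  H(C) = 1.4738 bits
  H(D) = 2.0000 bits

Ranking: D > B > C > A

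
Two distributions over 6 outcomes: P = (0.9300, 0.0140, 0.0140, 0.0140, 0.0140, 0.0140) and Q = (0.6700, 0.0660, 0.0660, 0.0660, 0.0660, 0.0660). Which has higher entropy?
Q

P is highly concentrated on one outcome (93%), making it nearly deterministic. Q spreads its mass more evenly (max 67%). The more spread-out distribution has higher entropy: H(P) ≈ 0.528 bits, H(Q) ≈ 1.681 bits.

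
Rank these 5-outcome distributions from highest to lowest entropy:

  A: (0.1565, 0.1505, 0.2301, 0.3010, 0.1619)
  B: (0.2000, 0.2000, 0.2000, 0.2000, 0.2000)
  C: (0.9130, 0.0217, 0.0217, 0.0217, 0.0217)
B > A > C

Key insight: Entropy is maximized by uniform distributions and minimized by concentrated distributions.

- Uniform distributions have maximum entropy log₂(5) = 2.3219 bits
- The more "peaked" or concentrated a distribution, the lower its entropy

Entropies:
  H(A) = 2.2643 bits
  H(B) = 2.3219 bits
  H(C) = 0.6004 bits

Ranking: B > A > C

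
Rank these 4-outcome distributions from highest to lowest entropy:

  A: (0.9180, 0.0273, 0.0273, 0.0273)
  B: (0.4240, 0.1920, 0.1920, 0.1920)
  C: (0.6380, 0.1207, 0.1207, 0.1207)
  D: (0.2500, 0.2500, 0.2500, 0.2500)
D > B > C > A

Key insight: Entropy is maximized by uniform distributions and minimized by concentrated distributions.

Entropies:
  H(A) = 0.5392 bits
  H(B) = 1.8962 bits
  H(C) = 1.5181 bits
  H(D) = 2.0000 bits

Ranking: D > B > C > A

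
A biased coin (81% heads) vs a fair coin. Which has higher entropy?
Fair coin

The fair coin is uniform (p=0.5), maximizing binary entropy at 1 bit. The biased coin has H(0.81) ≈ 0.701 bits — its outcome is more predictable, so its entropy is lower.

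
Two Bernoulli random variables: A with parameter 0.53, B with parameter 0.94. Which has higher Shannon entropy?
A

For binary distributions, entropy is maximized at p=0.5 and decreases as p moves toward 0 or 1.

H(A) = H(0.53) = 0.9974 bits
H(B) = H(0.94) = 0.3274 bits

Distribution A (p=0.53) is closer to uniform (p=0.5), so it has higher entropy.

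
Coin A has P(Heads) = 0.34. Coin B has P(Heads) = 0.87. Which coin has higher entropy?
A

For binary distributions, entropy is maximized at p=0.5 and decreases as p moves toward 0 or 1.

H(A) = H(0.34) = 0.9248 bits
H(B) = H(0.87) = 0.5574 bits

Distribution A (p=0.34) is closer to uniform (p=0.5), so it has higher entropy.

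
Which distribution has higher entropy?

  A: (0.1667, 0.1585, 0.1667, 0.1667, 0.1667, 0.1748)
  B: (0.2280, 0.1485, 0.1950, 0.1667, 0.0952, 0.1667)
A

Both distributions are close to uniform, making this a harder comparison.

H(A) = 2.5844 bits
H(B) = 2.5395 bits

The distribution closer to uniform has higher entropy.
Answer: A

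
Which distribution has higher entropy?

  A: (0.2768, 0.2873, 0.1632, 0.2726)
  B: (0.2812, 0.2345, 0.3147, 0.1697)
A

Both distributions are close to uniform, making this a harder comparison.

H(A) = 1.9679 bits
H(B) = 1.9645 bits

The distribution closer to uniform has higher entropy.
Answer: A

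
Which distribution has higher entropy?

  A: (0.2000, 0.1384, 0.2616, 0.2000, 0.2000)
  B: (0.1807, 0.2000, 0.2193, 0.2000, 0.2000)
B

Both distributions are close to uniform, making this a harder comparison.

H(A) = 2.2941 bits
H(B) = 2.3192 bits

The distribution closer to uniform has higher entropy.
Answer: B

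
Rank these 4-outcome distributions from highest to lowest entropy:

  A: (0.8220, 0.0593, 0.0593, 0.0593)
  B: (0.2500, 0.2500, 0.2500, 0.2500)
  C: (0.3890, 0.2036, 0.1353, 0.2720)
B > C > A

Key insight: Entropy is maximized by uniform distributions and minimized by concentrated distributions.

- Uniform distributions have maximum entropy log₂(4) = 2.0000 bits
- The more "peaked" or concentrated a distribution, the lower its entropy

Entropies:
  H(A) = 0.9578 bits
  H(B) = 2.0000 bits
  H(C) = 1.8987 bits

Ranking: B > C > A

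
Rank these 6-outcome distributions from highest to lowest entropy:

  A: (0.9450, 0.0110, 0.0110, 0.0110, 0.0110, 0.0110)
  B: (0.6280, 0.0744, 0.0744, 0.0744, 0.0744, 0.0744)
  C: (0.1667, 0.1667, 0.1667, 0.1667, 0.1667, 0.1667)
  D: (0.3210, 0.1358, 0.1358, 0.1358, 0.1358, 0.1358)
C > D > B > A

Key insight: Entropy is maximized by uniform distributions and minimized by concentrated distributions.

Entropies:
  H(A) = 0.4350 bits
  H(B) = 1.8160 bits
  H(C) = 2.5850 bits
  H(D) = 2.4821 bits

Ranking: C > D > B > A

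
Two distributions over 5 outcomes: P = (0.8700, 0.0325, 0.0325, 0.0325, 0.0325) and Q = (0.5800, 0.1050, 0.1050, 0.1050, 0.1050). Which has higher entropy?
Q

P is highly concentrated on one outcome (87%), making it nearly deterministic. Q spreads its mass more evenly (max 58%). The more spread-out distribution has higher entropy: H(P) ≈ 0.817 bits, H(Q) ≈ 1.821 bits.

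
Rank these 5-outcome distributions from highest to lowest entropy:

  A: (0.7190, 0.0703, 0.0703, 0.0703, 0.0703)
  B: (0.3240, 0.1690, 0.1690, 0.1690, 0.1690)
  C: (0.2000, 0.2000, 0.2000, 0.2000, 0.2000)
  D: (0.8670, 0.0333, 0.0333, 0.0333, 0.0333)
C > B > A > D

Key insight: Entropy is maximized by uniform distributions and minimized by concentrated distributions.

Entropies:
  H(A) = 1.4188 bits
  H(B) = 2.2607 bits
  H(C) = 2.3219 bits
  H(D) = 0.8316 bits

Ranking: C > B > A > D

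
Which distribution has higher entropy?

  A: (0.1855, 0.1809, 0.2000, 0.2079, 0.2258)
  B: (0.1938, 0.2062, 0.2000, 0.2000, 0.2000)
B

Both distributions are close to uniform, making this a harder comparison.

H(A) = 2.3173 bits
H(B) = 2.3216 bits

The distribution closer to uniform has higher entropy.
Answer: B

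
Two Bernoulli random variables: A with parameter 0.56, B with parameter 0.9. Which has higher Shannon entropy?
A

For binary distributions, entropy is maximized at p=0.5 and decreases as p moves toward 0 or 1.

H(A) = H(0.56) = 0.9896 bits
H(B) = H(0.9) = 0.4690 bits

Distribution A (p=0.56) is closer to uniform (p=0.5), so it has higher entropy.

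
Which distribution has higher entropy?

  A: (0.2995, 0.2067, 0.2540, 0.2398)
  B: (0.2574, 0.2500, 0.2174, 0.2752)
B

Both distributions are close to uniform, making this a harder comparison.

H(A) = 1.9872 bits
H(B) = 1.9949 bits

The distribution closer to uniform has higher entropy.
Answer: B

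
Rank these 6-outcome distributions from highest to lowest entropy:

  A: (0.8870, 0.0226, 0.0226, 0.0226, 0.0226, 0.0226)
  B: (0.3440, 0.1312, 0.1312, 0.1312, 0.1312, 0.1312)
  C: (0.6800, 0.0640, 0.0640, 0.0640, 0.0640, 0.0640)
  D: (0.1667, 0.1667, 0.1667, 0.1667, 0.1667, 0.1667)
D > B > C > A

Key insight: Entropy is maximized by uniform distributions and minimized by concentrated distributions.

Entropies:
  H(A) = 0.7713 bits
  H(B) = 2.4518 bits
  H(C) = 1.6474 bits
  H(D) = 2.5850 bits

Ranking: D > B > C > A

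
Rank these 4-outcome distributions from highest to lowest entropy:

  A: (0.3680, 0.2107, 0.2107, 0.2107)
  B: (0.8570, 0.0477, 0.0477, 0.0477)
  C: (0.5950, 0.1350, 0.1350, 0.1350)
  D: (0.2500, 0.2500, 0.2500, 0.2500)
D > A > C > B

Key insight: Entropy is maximized by uniform distributions and minimized by concentrated distributions.

Entropies:
  H(A) = 1.9508 bits
  H(B) = 0.8187 bits
  H(C) = 1.6157 bits
  H(D) = 2.0000 bits

Ranking: D > A > C > B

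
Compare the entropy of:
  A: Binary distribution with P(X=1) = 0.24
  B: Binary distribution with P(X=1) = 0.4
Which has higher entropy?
B

For binary distributions, entropy is maximized at p=0.5 and decreases as p moves toward 0 or 1.

H(A) = H(0.24) = 0.7950 bits
H(B) = H(0.4) = 0.9710 bits

Distribution B (p=0.4) is closer to uniform (p=0.5), so it has higher entropy.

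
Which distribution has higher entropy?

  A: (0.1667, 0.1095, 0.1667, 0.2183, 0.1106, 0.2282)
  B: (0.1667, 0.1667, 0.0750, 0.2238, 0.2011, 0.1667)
A

Both distributions are close to uniform, making this a harder comparison.

H(A) = 2.5282 bits
H(B) = 2.5216 bits

The distribution closer to uniform has higher entropy.
Answer: A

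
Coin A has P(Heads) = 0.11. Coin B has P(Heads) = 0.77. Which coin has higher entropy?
B

For binary distributions, entropy is maximized at p=0.5 and decreases as p moves toward 0 or 1.

H(A) = H(0.11) = 0.4999 bits
H(B) = H(0.77) = 0.7780 bits

Distribution B (p=0.77) is closer to uniform (p=0.5), so it has higher entropy.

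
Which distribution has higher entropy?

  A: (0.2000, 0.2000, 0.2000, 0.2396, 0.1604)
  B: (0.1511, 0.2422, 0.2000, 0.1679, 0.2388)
A

Both distributions are close to uniform, making this a harder comparison.

H(A) = 2.3105 bits
H(B) = 2.2974 bits

The distribution closer to uniform has higher entropy.
Answer: A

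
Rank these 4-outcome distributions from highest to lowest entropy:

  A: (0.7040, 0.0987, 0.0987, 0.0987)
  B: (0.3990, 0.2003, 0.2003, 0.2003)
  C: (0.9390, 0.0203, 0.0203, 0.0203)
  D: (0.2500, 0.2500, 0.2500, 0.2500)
D > B > A > C

Key insight: Entropy is maximized by uniform distributions and minimized by concentrated distributions.

Entropies:
  H(A) = 1.3455 bits
  H(B) = 1.9229 bits
  H(C) = 0.4281 bits
  H(D) = 2.0000 bits

Ranking: D > B > A > C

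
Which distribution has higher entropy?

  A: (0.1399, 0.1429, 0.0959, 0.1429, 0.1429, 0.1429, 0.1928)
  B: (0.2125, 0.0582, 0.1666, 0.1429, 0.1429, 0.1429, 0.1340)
A

Both distributions are close to uniform, making this a harder comparison.

H(A) = 2.7834 bits
H(B) = 2.7362 bits

The distribution closer to uniform has higher entropy.
Answer: A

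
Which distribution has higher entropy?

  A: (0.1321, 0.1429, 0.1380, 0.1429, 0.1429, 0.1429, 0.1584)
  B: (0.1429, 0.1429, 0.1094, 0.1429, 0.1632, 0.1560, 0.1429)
A

Both distributions are close to uniform, making this a harder comparison.

H(A) = 2.8055 bits
H(B) = 2.7983 bits

The distribution closer to uniform has higher entropy.
Answer: A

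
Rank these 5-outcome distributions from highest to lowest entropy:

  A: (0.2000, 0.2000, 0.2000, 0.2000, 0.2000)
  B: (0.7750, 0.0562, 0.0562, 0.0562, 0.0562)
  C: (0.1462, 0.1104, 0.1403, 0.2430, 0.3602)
A > C > B

Key insight: Entropy is maximized by uniform distributions and minimized by concentrated distributions.

- Uniform distributions have maximum entropy log₂(5) = 2.3219 bits
- The more "peaked" or concentrated a distribution, the lower its entropy

Entropies:
  H(A) = 2.3219 bits
  H(B) = 1.2192 bits
  H(C) = 2.1805 bits

Ranking: A > C > B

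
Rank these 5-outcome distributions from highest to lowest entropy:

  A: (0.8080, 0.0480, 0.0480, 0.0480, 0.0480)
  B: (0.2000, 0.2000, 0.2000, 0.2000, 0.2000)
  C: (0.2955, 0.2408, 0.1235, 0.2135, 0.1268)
B > C > A

Key insight: Entropy is maximized by uniform distributions and minimized by concentrated distributions.

- Uniform distributions have maximum entropy log₂(5) = 2.3219 bits
- The more "peaked" or concentrated a distribution, the lower its entropy

Entropies:
  H(A) = 1.0896 bits
  H(B) = 2.3219 bits
  H(C) = 2.2403 bits

Ranking: B > C > A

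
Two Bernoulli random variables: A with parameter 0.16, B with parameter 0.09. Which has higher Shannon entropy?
A

For binary distributions, entropy is maximized at p=0.5 and decreases as p moves toward 0 or 1.

H(A) = H(0.16) = 0.6343 bits
H(B) = H(0.09) = 0.4365 bits

Distribution A (p=0.16) is closer to uniform (p=0.5), so it has higher entropy.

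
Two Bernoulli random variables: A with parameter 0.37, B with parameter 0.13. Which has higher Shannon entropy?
A

For binary distributions, entropy is maximized at p=0.5 and decreases as p moves toward 0 or 1.

H(A) = H(0.37) = 0.9507 bits
H(B) = H(0.13) = 0.5574 bits

Distribution A (p=0.37) is closer to uniform (p=0.5), so it has higher entropy.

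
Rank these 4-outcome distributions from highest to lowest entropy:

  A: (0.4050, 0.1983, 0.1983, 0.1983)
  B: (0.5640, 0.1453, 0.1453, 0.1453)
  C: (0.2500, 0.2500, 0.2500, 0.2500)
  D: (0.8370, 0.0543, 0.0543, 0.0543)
C > A > B > D

Key insight: Entropy is maximized by uniform distributions and minimized by concentrated distributions.

Entropies:
  H(A) = 1.9169 bits
  H(B) = 1.6792 bits
  H(C) = 2.0000 bits
  H(D) = 0.8998 bits

Ranking: C > A > B > D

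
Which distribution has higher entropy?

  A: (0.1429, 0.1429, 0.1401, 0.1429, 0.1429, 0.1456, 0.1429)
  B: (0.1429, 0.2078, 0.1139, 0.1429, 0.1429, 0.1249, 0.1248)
A

Both distributions are close to uniform, making this a harder comparison.

H(A) = 2.8073 bits
H(B) = 2.7808 bits

The distribution closer to uniform has higher entropy.
Answer: A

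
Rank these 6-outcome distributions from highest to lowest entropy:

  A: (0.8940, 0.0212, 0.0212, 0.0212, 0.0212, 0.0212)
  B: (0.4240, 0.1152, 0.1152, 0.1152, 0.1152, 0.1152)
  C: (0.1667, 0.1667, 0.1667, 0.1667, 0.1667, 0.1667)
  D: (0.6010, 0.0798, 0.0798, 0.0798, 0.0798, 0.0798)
C > B > D > A

Key insight: Entropy is maximized by uniform distributions and minimized by concentrated distributions.

Entropies:
  H(A) = 0.7339 bits
  H(B) = 2.3207 bits
  H(C) = 2.5850 bits
  H(D) = 1.8968 bits

Ranking: C > B > D > A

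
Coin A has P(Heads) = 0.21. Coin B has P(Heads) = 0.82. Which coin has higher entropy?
A

For binary distributions, entropy is maximized at p=0.5 and decreases as p moves toward 0 or 1.

H(A) = H(0.21) = 0.7415 bits
H(B) = H(0.82) = 0.6801 bits

Distribution A (p=0.21) is closer to uniform (p=0.5), so it has higher entropy.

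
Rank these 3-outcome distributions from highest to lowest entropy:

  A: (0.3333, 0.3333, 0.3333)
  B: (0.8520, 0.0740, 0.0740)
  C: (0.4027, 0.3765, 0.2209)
A > C > B

Key insight: Entropy is maximized by uniform distributions and minimized by concentrated distributions.

- Uniform distributions have maximum entropy log₂(3) = 1.5850 bits
- The more "peaked" or concentrated a distribution, the lower its entropy

Entropies:
  H(A) = 1.5850 bits
  H(B) = 0.7528 bits
  H(C) = 1.5403 bits

Ranking: A > C > B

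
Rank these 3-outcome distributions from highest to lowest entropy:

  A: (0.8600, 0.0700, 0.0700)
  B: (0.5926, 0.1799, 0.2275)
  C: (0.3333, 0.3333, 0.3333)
C > B > A

Key insight: Entropy is maximized by uniform distributions and minimized by concentrated distributions.

- Uniform distributions have maximum entropy log₂(3) = 1.5850 bits
- The more "peaked" or concentrated a distribution, the lower its entropy

Entropies:
  H(A) = 0.7242 bits
  H(B) = 1.3785 bits
  H(C) = 1.5850 bits

Ranking: C > B > A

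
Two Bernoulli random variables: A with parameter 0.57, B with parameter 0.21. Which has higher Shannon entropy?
A

For binary distributions, entropy is maximized at p=0.5 and decreases as p moves toward 0 or 1.

H(A) = H(0.57) = 0.9858 bits
H(B) = H(0.21) = 0.7415 bits

Distribution A (p=0.57) is closer to uniform (p=0.5), so it has higher entropy.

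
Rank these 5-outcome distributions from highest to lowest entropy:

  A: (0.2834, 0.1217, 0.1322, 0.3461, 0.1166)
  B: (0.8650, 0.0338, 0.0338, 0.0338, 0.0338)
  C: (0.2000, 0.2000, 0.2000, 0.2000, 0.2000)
C > A > B

Key insight: Entropy is maximized by uniform distributions and minimized by concentrated distributions.

- Uniform distributions have maximum entropy log₂(5) = 2.3219 bits
- The more "peaked" or concentrated a distribution, the lower its entropy

Entropies:
  H(A) = 2.1625 bits
  H(B) = 0.8410 bits
  H(C) = 2.3219 bits

Ranking: C > A > B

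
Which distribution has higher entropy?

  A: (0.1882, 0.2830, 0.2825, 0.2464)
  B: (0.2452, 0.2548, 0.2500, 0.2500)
B

Both distributions are close to uniform, making this a harder comparison.

H(A) = 1.9820 bits
H(B) = 1.9999 bits

The distribution closer to uniform has higher entropy.
Answer: B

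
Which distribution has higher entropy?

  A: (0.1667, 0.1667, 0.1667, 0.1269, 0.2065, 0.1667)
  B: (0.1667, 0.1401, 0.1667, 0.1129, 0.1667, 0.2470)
A

Both distributions are close to uniform, making this a harder comparison.

H(A) = 2.5711 bits
H(B) = 2.5433 bits

The distribution closer to uniform has higher entropy.
Answer: A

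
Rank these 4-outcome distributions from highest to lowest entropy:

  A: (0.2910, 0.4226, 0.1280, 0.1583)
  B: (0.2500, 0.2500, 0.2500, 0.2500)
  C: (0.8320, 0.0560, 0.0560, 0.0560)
B > A > C

Key insight: Entropy is maximized by uniform distributions and minimized by concentrated distributions.

- Uniform distributions have maximum entropy log₂(4) = 2.0000 bits
- The more "peaked" or concentrated a distribution, the lower its entropy

Entropies:
  H(A) = 1.8440 bits
  H(B) = 2.0000 bits
  H(C) = 0.9194 bits

Ranking: B > A > C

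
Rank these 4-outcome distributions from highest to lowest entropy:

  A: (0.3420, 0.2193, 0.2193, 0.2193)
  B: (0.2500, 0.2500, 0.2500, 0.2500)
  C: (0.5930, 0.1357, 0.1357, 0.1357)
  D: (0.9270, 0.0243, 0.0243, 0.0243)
B > A > C > D

Key insight: Entropy is maximized by uniform distributions and minimized by concentrated distributions.

Entropies:
  H(A) = 1.9696 bits
  H(B) = 2.0000 bits
  H(C) = 1.6200 bits
  H(D) = 0.4927 bits

Ranking: B > A > C > D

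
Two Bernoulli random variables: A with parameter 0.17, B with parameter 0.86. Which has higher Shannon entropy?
A

For binary distributions, entropy is maximized at p=0.5 and decreases as p moves toward 0 or 1.

H(A) = H(0.17) = 0.6577 bits
H(B) = H(0.86) = 0.5842 bits

Distribution A (p=0.17) is closer to uniform (p=0.5), so it has higher entropy.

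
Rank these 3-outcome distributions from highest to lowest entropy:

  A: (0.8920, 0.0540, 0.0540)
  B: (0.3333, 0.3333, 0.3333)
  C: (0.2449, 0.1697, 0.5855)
B > C > A

Key insight: Entropy is maximized by uniform distributions and minimized by concentrated distributions.

- Uniform distributions have maximum entropy log₂(3) = 1.5850 bits
- The more "peaked" or concentrated a distribution, the lower its entropy

Entropies:
  H(A) = 0.6019 bits
  H(B) = 1.5850 bits
  H(C) = 1.3835 bits

Ranking: B > C > A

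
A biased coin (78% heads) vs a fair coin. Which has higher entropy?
Fair coin

The fair coin is uniform (p=0.5), maximizing binary entropy at 1 bit. The biased coin has H(0.78) ≈ 0.760 bits — its outcome is more predictable, so its entropy is lower.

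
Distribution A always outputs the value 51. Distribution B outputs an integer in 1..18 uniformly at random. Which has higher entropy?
B

A is deterministic, so H(A) = 0. B is uniform over 18 outcomes, so H(B) = log₂(18) = 4.170 bits. Any distribution with genuine randomness has higher entropy than a deterministic one.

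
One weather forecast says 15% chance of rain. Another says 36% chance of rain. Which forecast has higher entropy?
36% forecast

Treat each forecast as a Bernoulli distribution. Binary entropy is maximized at p=0.5 and falls off symmetrically toward 0 or 1. The 36% forecast is closer to 50%, so it is more uncertain. H(15%) ≈ 0.610 bits, H(36%) ≈ 0.943 bits.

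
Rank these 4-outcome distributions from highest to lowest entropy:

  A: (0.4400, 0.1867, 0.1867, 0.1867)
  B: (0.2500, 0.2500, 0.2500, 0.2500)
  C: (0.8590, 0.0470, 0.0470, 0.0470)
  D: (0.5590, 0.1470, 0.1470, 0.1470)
B > A > D > C

Key insight: Entropy is maximized by uniform distributions and minimized by concentrated distributions.

Entropies:
  H(A) = 1.8772 bits
  H(B) = 2.0000 bits
  H(C) = 0.8103 bits
  H(D) = 1.6889 bits

Ranking: B > A > D > C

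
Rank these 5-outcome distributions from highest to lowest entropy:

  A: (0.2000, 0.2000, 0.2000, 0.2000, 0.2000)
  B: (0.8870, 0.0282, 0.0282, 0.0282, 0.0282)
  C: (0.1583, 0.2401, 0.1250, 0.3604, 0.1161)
A > C > B

Key insight: Entropy is maximized by uniform distributions and minimized by concentrated distributions.

- Uniform distributions have maximum entropy log₂(5) = 2.3219 bits
- The more "peaked" or concentrated a distribution, the lower its entropy

Entropies:
  H(A) = 2.3219 bits
  H(B) = 0.7349 bits
  H(C) = 2.1816 bits

Ranking: A > C > B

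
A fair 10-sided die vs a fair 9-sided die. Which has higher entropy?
10-sided die

Both are uniform distributions; for uniform over n outcomes, H = log₂(n). H(10-sided) = log₂(10) = 3.322 bits and H(9-sided) = log₂(9) = 3.170 bits. More outcomes in a uniform distribution means higher entropy.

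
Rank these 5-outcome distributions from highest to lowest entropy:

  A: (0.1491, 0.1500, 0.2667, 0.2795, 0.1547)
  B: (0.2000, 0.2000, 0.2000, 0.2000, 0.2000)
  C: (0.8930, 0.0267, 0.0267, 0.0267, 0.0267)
B > A > C

Key insight: Entropy is maximized by uniform distributions and minimized by concentrated distributions.

- Uniform distributions have maximum entropy log₂(5) = 2.3219 bits
- The more "peaked" or concentrated a distribution, the lower its entropy

Entropies:
  H(A) = 2.2590 bits
  H(B) = 2.3219 bits
  H(C) = 0.7048 bits

Ranking: B > A > C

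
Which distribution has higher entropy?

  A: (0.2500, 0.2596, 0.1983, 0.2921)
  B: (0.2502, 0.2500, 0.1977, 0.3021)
A

Both distributions are close to uniform, making this a harder comparison.

H(A) = 1.9866 bits
H(B) = 1.9842 bits

The distribution closer to uniform has higher entropy.
Answer: A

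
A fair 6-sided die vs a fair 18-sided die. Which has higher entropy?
18-sided die

Both are uniform distributions; for uniform over n outcomes, H = log₂(n). H(6-sided) = log₂(6) = 2.585 bits and H(18-sided) = log₂(18) = 4.170 bits. More outcomes in a uniform distribution means higher entropy.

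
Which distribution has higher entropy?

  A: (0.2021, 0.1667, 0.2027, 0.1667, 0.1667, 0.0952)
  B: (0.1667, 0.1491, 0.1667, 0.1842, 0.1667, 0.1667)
B

Both distributions are close to uniform, making this a harder comparison.

H(A) = 2.5484 bits
H(B) = 2.5823 bits

The distribution closer to uniform has higher entropy.
Answer: B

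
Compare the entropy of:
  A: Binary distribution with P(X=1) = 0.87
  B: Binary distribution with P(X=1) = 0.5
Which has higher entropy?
B

For binary distributions, entropy is maximized at p=0.5 and decreases as p moves toward 0 or 1.

H(A) = H(0.87) = 0.5574 bits
H(B) = H(0.5) = 1.0000 bits

Distribution B (p=0.5) is closer to uniform (p=0.5), so it has higher entropy.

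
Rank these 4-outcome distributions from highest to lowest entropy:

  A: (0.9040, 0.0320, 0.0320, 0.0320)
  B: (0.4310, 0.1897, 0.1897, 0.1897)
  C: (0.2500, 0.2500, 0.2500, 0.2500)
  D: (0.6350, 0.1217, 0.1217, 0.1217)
C > B > D > A

Key insight: Entropy is maximized by uniform distributions and minimized by concentrated distributions.

Entropies:
  H(A) = 0.6083 bits
  H(B) = 1.8881 bits
  H(C) = 2.0000 bits
  H(D) = 1.5253 bits

Ranking: C > B > D > A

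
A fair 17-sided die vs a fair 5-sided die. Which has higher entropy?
17-sided die

Both are uniform distributions; for uniform over n outcomes, H = log₂(n). H(17-sided) = log₂(17) = 4.087 bits and H(5-sided) = log₂(5) = 2.322 bits. More outcomes in a uniform distribution means higher entropy.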